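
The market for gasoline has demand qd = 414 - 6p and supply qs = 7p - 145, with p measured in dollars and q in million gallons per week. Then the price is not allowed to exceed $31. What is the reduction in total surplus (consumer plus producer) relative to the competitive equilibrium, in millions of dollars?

Without the control the market clears where 414 - 6p = 7p - 145, i.e. p* = 43 and q* = 156.
Because the ceiling (31) lies below the market-clearing price, it is binding.
At p = 31: qd = 414 - 6·31 = 228 and qs = 7·31 - 145 = 72.
Quantity traded falls to 72. At q = 72 the demand price is (414 - 72)/6 = 57 and the supply price is (145 + 72)/7 = 31.
Deadweight loss = ½ · (57 - 31) · (156 - 72) = ½ · 26 · 84 = 1092.

1092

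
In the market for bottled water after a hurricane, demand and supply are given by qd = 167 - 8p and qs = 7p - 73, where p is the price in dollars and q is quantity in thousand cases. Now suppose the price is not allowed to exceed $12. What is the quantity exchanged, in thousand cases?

11

Without the control the market clears where 167 - 8p = 7p - 73, i.e. p* = 16 and q* = 39.
Since 12 < 16, the ceiling is binding.
At p = 12: qd = 167 - 8·12 = 71 and qs = 7·12 - 73 = 11.
The quantity actually transacted is the short side, supply: 11.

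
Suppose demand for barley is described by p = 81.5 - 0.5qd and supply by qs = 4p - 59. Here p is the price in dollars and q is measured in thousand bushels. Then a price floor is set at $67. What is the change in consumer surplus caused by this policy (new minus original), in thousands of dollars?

Rearranging demand gives qd = 163 - 2p. Setting quantity demanded equal to quantity supplied, 163 - 2p = 4p - 59, gives p* = 37 and q* = 89.
Because the floor (67) lies above the market-clearing price, it is binding.
At p = 67: qd = 163 - 2·67 = 29 and qs = 4·67 - 59 = 209.
Consumer surplus without the control is ½ · (81.5 - 37) · 89 = 1980.25.
With the floor, consumers buy 29 units at 67, so CS = ½ · (81.5 - 67) · 29 = 210.25.
Change in consumer surplus = 210.25 - 1980.25 = -1770.

-1770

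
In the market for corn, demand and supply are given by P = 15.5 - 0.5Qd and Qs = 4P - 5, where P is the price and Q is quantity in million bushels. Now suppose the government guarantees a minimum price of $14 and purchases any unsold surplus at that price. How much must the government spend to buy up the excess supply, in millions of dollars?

Rearranging demand gives Qd = 31 - 2P. Without the control the market clears where 31 - 2P = 4P - 5, i.e. P* = 6 and Q* = 19.
Because the floor (14) lies above the market-clearing price, it is binding.
At P = 14: Qd = 31 - 2·14 = 3 and Qs = 4·14 - 5 = 51.
Surplus = Qs - Qd = 48.
Government expenditure = surplus × support price = 48 × 14 = 672.

672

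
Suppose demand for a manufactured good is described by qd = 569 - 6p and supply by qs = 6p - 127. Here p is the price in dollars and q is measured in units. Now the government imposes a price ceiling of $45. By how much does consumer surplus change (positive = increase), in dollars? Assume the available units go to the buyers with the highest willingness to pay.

1352

In a free market, 569 - 6p = 6p - 127 gives the equilibrium p* = 58, q* = 221.
Because the ceiling (45) lies below the market-clearing price, it is binding.
At p = 45: qd = 569 - 6·45 = 299 and qs = 6·45 - 127 = 143.
Consumer surplus without the control is ½ · (569/6 - 58) · 221 = 48841/12.
With the ceiling, 143 units are sold at 45 (assume they go to the highest-value buyers). The demand price at q = 143 is 71, so CS = ½ · [(569/6 - 45) + (71 - 45)] · 143 = 65065/12.
Change in consumer surplus = 65065/12 - 48841/12 = 1352.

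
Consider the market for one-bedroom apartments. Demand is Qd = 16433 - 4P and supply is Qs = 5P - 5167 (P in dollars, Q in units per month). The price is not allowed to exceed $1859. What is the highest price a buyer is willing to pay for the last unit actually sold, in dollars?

Without the control the market clears where 16433 - 4P = 5P - 5167, i.e. P* = 2400 and Q* = 6833.
Since 1859 < 2400, the ceiling is binding.
At P = 1859: Qd = 16433 - 4·1859 = 8997 and Qs = 5·1859 - 5167 = 4128.
Only 4128 units reach the market. On the demand curve, the marginal buyer's willingness to pay at Q = 4128 is (16433 - 4128)/4 = 3076.25.

3076.25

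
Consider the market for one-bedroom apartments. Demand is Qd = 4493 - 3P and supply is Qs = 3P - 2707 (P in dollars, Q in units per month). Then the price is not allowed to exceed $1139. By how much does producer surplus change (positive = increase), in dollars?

-48891.5

In a free market, 4493 - 3P = 3P - 2707 gives the equilibrium P* = 1200, Q* = 893.
Since 1139 < 1200, the ceiling is binding.
At P = 1139: Qd = 4493 - 3·1139 = 1076 and Qs = 3·1139 - 2707 = 710.
Producer surplus without the control is ½ · (1200 - 2707/3) · 893 = 797449/6.
With the ceiling, producers sell 710 units at 1139, so PS = ½ · (1139 - 2707/3) · 710 = 252050/3.
Change in producer surplus = 252050/3 - 797449/6 = -48891.5.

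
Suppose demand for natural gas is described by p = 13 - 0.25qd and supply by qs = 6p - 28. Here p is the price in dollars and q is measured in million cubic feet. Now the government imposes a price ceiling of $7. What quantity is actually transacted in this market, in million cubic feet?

14

Rearranging demand gives qd = 52 - 4p. In a free market, 52 - 4p = 6p - 28 gives the equilibrium p* = 8, q* = 20.
Since 7 < 8, the ceiling is binding.
At p = 7: qd = 52 - 4·7 = 24 and qs = 6·7 - 28 = 14.
The quantity actually transacted is the short side, supply: 14.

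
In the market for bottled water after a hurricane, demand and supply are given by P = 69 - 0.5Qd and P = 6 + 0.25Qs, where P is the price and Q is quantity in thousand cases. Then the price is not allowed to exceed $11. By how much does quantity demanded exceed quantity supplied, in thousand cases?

96

Rearranging demand gives Qd = 138 - 2P; rearranging supply gives Qs = 4P - 24. In a free market, 138 - 2P = 4P - 24 gives the equilibrium P* = 27, Q* = 84.
The ceiling of 11 is below the equilibrium price 27, so it binds.
At P = 11: Qd = 138 - 2·11 = 116 and Qs = 4·11 - 24 = 20.
Shortage = Qd - Qs = 116 - 20 = 96.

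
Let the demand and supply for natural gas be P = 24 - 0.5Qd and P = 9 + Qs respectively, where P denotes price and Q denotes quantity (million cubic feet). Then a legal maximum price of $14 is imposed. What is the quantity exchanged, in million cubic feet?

Rearranging demand gives Qd = 48 - 2P; rearranging supply gives Qs = P - 9. Equilibrium: 48 - 2P = P - 9, so 57 = 3P and P* = 19, Q* = 10.
Since 14 < 19, the ceiling is binding.
At P = 14: Qd = 48 - 2·14 = 20 and Qs = 14 - 9 = 5.
The quantity actually transacted is the short side, supply: 5.

5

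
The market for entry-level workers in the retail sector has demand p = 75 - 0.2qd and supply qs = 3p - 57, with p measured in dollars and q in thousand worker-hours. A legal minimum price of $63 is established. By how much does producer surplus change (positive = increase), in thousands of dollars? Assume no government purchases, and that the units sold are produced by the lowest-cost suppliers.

202.5

Rearranging demand gives qd = 375 - 5p. Setting quantity demanded equal to quantity supplied, 375 - 5p = 3p - 57, gives p* = 54 and q* = 105.
Because the floor (63) lies above the market-clearing price, it is binding.
At p = 63: qd = 375 - 5·63 = 60 and qs = 3·63 - 57 = 132.
Producer surplus without the control is ½ · (54 - 19) · 105 = 1837.5.
With the floor, 60 units are sold at 63. The supply price at q = 60 is 39, so PS = ½ · [(63 - 19) + (63 - 39)] · 60 = 2040.
Change in producer surplus = 2040 - 1837.5 = 202.5.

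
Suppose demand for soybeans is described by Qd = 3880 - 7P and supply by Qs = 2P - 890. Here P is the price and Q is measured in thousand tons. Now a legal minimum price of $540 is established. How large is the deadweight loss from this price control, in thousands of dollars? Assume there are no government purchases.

1575

Equilibrium: 3880 - 7P = 2P - 890, so 4770 = 9P and P* = 530, Q* = 170.
Since 540 > 530, the floor is binding.
At P = 540: Qd = 3880 - 7·540 = 100 and Qs = 2·540 - 890 = 190.
Quantity traded falls to 100. At Q = 100 the demand price is (3880 - 100)/7 = 540 and the supply price is (890 + 100)/2 = 495.
Deadweight loss = ½ · (540 - 495) · (170 - 100) = ½ · 45 · 70 = 1575.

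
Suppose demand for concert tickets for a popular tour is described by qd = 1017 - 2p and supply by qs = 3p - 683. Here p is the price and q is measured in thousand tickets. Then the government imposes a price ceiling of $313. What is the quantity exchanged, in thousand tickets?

In a free market, 1017 - 2p = 3p - 683 gives the equilibrium p* = 340, q* = 337.
Since 313 < 340, the ceiling is binding.
At p = 313: qd = 1017 - 2·313 = 391 and qs = 3·313 - 683 = 256.
The quantity actually transacted is the short side, supply: 256.

256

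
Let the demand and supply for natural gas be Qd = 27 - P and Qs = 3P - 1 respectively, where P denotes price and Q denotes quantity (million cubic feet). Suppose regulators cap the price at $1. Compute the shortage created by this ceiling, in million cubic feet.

24

Setting quantity demanded equal to quantity supplied, 27 - P = 3P - 1, gives P* = 7 and Q* = 20.
Since 1 < 7, the ceiling is binding.
At P = 1: Qd = 27 - 1 = 26 and Qs = 3·1 - 1 = 2.
Shortage = Qd - Qs = 26 - 2 = 24.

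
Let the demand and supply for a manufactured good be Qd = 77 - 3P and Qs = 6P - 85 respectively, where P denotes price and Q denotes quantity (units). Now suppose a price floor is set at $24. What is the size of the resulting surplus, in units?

Equilibrium: 77 - 3P = 6P - 85, so 162 = 9P and P* = 18, Q* = 23.
The floor of 24 is above the equilibrium price 18, so it binds.
At P = 24: Qd = 77 - 3·24 = 5 and Qs = 6·24 - 85 = 59.
Surplus = Qs - Qd = 59 - 5 = 54.

54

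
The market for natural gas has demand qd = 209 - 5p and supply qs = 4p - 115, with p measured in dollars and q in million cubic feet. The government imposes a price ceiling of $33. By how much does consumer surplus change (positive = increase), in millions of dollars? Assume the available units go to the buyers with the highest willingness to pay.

Without the control the market clears where 209 - 5p = 4p - 115, i.e. p* = 36 and q* = 29.
Since 33 < 36, the ceiling is binding.
At p = 33: qd = 209 - 5·33 = 44 and qs = 4·33 - 115 = 17.
Consumer surplus without the control is ½ · (41.8 - 36) · 29 = 84.1.
With the ceiling, 17 units are sold at 33 (assume they go to the highest-value buyers). The demand price at q = 17 is 38.4, so CS = ½ · [(41.8 - 33) + (38.4 - 33)] · 17 = 120.7.
Change in consumer surplus = 120.7 - 84.1 = 36.6.

36.6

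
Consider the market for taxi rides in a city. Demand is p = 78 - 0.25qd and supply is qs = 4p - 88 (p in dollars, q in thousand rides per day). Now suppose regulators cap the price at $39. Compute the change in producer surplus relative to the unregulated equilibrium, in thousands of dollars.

Rearranging demand gives qd = 312 - 4p. In a free market, 312 - 4p = 4p - 88 gives the equilibrium p* = 50, q* = 112.
Because the ceiling (39) lies below the market-clearing price, it is binding.
At p = 39: qd = 312 - 4·39 = 156 and qs = 4·39 - 88 = 68.
Producer surplus without the control is ½ · (50 - 22) · 112 = 1568.
With the ceiling, producers sell 68 units at 39, so PS = ½ · (39 - 22) · 68 = 578.
Change in producer surplus = 578 - 1568 = -990.

-990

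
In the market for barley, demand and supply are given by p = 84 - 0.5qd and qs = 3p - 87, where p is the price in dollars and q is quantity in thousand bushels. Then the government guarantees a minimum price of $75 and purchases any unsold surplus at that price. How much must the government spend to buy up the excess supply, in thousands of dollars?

Rearranging demand gives qd = 168 - 2p. Setting quantity demanded equal to quantity supplied, 168 - 2p = 3p - 87, gives p* = 51 and q* = 66.
Since 75 > 51, the floor is binding.
At p = 75: qd = 168 - 2·75 = 18 and qs = 3·75 - 87 = 138.
Surplus = qs - qd = 120.
Government expenditure = surplus × support price = 120 × 75 = 9000.

9000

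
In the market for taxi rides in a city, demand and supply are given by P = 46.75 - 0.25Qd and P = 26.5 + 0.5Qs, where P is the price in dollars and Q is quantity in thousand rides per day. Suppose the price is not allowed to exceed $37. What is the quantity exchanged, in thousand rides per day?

Rearranging demand gives Qd = 187 - 4P; rearranging supply gives Qs = 2P - 53. Without the control the market clears where 187 - 4P = 2P - 53, i.e. P* = 40 and Q* = 27.
Because the ceiling (37) lies below the market-clearing price, it is binding.
At P = 37: Qd = 187 - 4·37 = 39 and Qs = 2·37 - 53 = 21.
The quantity actually transacted is the short side, supply: 21.

21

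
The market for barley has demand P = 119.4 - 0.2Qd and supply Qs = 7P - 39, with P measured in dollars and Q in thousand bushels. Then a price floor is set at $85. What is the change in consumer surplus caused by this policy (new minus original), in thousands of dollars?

Rearranging demand gives Qd = 597 - 5P. Equilibrium: 597 - 5P = 7P - 39, so 636 = 12P and P* = 53, Q* = 332.
Because the floor (85) lies above the market-clearing price, it is binding.
At P = 85: Qd = 597 - 5·85 = 172 and Qs = 7·85 - 39 = 556.
Consumer surplus without the control is ½ · (119.4 - 53) · 332 = 11022.4.
With the floor, consumers buy 172 units at 85, so CS = ½ · (119.4 - 85) · 172 = 2958.4.
Change in consumer surplus = 2958.4 - 11022.4 = -8064.

-8064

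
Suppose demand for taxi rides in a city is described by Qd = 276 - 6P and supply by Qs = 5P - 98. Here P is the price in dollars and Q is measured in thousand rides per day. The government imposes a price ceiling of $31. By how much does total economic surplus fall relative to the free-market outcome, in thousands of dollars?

Without the control the market clears where 276 - 6P = 5P - 98, i.e. P* = 34 and Q* = 72.
The ceiling of 31 is below the equilibrium price 34, so it binds.
At P = 31: Qd = 276 - 6·31 = 90 and Qs = 5·31 - 98 = 57.
Quantity traded falls to 57. At Q = 57 the demand price is (276 - 57)/6 = 36.5 and the supply price is (98 + 57)/5 = 31.
Deadweight loss = ½ · (36.5 - 31) · (72 - 57) = ½ · 5.5 · 15 = 41.25.

41.25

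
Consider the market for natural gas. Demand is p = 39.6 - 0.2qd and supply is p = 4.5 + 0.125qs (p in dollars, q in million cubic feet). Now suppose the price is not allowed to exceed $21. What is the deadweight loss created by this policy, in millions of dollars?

Rearranging demand gives qd = 198 - 5p; rearranging supply gives qs = 8p - 36. Equilibrium: 198 - 5p = 8p - 36, so 234 = 13p and p* = 18, q* = 108.
The ceiling of 21 is above the equilibrium price 18, so it is not binding; the market clears at p* = 18, q* = 108.
Since the control does not bind, no trades are prevented and deadweight loss is zero.

0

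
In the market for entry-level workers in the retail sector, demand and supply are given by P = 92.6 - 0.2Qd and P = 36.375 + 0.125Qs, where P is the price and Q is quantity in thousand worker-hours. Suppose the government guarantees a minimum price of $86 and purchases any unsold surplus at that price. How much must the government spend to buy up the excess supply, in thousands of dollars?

31304

Rearranging demand gives Qd = 463 - 5P; rearranging supply gives Qs = 8P - 291. In a free market, 463 - 5P = 8P - 291 gives the equilibrium P* = 58, Q* = 173.
Since 86 > 58, the floor is binding.
At P = 86: Qd = 463 - 5·86 = 33 and Qs = 8·86 - 291 = 397.
Surplus = Qs - Qd = 364.
Government expenditure = surplus × support price = 364 × 86 = 31304.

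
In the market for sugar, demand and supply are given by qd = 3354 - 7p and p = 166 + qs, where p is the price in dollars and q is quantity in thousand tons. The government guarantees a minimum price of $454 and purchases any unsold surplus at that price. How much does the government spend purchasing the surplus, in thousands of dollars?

Rearranging supply gives qs = p - 166. In a free market, 3354 - 7p = p - 166 gives the equilibrium p* = 440, q* = 274.
Because the floor (454) lies above the market-clearing price, it is binding.
At p = 454: qd = 3354 - 7·454 = 176 and qs = 454 - 166 = 288.
Surplus = qs - qd = 112.
Government expenditure = surplus × support price = 112 × 454 = 50848.

50848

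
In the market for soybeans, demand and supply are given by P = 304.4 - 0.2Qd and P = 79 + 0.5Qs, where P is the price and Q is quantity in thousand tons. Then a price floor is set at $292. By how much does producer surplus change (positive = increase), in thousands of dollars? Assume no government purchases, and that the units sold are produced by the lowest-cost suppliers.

Rearranging demand gives Qd = 1522 - 5P; rearranging supply gives Qs = 2P - 158. Without the control the market clears where 1522 - 5P = 2P - 158, i.e. P* = 240 and Q* = 322.
Because the floor (292) lies above the market-clearing price, it is binding.
At P = 292: Qd = 1522 - 5·292 = 62 and Qs = 2·292 - 158 = 426.
Producer surplus without the control is ½ · (240 - 79) · 322 = 25921.
With the floor, 62 units are sold at 292. The supply price at Q = 62 is 110, so PS = ½ · [(292 - 79) + (292 - 110)] · 62 = 12245.
Change in producer surplus = 12245 - 25921 = -13676.

-13676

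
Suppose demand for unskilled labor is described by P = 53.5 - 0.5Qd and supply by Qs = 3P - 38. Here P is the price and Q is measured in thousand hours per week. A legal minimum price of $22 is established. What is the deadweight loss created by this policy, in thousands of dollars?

0

Rearranging demand gives Qd = 107 - 2P. Equilibrium: 107 - 2P = 3P - 38, so 145 = 5P and P* = 29, Q* = 49.
The floor of 22 is below the equilibrium price 29, so it is not binding; the market clears at P* = 29, Q* = 49.
Since the control does not bind, no trades are prevented and deadweight loss is zero.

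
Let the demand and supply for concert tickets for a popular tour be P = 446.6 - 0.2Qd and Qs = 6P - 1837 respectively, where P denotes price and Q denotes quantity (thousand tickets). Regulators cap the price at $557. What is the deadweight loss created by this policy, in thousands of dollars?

Rearranging demand gives Qd = 2233 - 5P. Equilibrium: 2233 - 5P = 6P - 1837, so 4070 = 11P and P* = 370, Q* = 383.
Since 557 is above P* = 370, the ceiling does not bind and the free-market outcome prevails.
Since the control does not bind, no trades are prevented and deadweight loss is zero.

0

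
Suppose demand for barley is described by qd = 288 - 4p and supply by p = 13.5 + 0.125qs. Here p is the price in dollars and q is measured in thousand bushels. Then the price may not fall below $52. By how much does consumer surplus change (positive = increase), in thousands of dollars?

-2242

Rearranging supply gives qs = 8p - 108. In a free market, 288 - 4p = 8p - 108 gives the equilibrium p* = 33, q* = 156.
Since 52 > 33, the floor is binding.
At p = 52: qd = 288 - 4·52 = 80 and qs = 8·52 - 108 = 308.
Consumer surplus without the control is ½ · (72 - 33) · 156 = 3042.
With the floor, consumers buy 80 units at 52, so CS = ½ · (72 - 52) · 80 = 800.
Change in consumer surplus = 800 - 3042 = -2242.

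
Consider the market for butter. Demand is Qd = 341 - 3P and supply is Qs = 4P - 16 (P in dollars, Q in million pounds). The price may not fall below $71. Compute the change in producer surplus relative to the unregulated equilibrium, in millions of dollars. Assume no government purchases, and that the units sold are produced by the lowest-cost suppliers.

Without the control the market clears where 341 - 3P = 4P - 16, i.e. P* = 51 and Q* = 188.
The floor of 71 is above the equilibrium price 51, so it binds.
At P = 71: Qd = 341 - 3·71 = 128 and Qs = 4·71 - 16 = 268.
Producer surplus without the control is ½ · (51 - 4) · 188 = 4418.
With the floor, 128 units are sold at 71. The supply price at Q = 128 is 36, so PS = ½ · [(71 - 4) + (71 - 36)] · 128 = 6528.
Change in producer surplus = 6528 - 4418 = 2110.

2110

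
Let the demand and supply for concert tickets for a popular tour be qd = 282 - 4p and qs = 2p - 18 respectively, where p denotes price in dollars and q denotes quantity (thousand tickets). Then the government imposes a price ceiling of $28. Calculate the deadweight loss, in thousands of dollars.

726

In a free market, 282 - 4p = 2p - 18 gives the equilibrium p* = 50, q* = 82.
Because the ceiling (28) lies below the market-clearing price, it is binding.
At p = 28: qd = 282 - 4·28 = 170 and qs = 2·28 - 18 = 38.
Quantity traded falls to 38. At q = 38 the demand price is (282 - 38)/4 = 61 and the supply price is (18 + 38)/2 = 28.
Deadweight loss = ½ · (61 - 28) · (82 - 38) = ½ · 33 · 44 = 726.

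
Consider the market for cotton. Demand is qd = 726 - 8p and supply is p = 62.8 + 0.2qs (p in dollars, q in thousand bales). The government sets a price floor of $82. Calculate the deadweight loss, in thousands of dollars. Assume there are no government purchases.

Rearranging supply gives qs = 5p - 314. Equilibrium: 726 - 8p = 5p - 314, so 1040 = 13p and p* = 80, q* = 86.
Since 82 > 80, the floor is binding.
At p = 82: qd = 726 - 8·82 = 70 and qs = 5·82 - 314 = 96.
Quantity traded falls to 70. At q = 70 the demand price is (726 - 70)/8 = 82 and the supply price is (314 + 70)/5 = 76.8.
Deadweight loss = ½ · (82 - 76.8) · (86 - 70) = ½ · 5.2 · 16 = 41.6.

41.6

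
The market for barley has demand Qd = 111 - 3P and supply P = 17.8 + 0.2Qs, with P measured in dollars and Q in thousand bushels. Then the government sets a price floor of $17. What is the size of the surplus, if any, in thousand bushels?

0

Rearranging supply gives Qs = 5P - 89. Setting quantity demanded equal to quantity supplied, 111 - 3P = 5P - 89, gives P* = 25 and Q* = 36.
The floor of 17 is below the equilibrium price 25, so it is not binding; the market clears at P* = 25, Q* = 36.
Since the control does not bind, there is no surplus.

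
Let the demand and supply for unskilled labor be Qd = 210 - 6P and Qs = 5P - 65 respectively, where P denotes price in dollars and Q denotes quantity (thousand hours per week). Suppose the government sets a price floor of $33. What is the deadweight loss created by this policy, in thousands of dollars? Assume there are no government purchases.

In a free market, 210 - 6P = 5P - 65 gives the equilibrium P* = 25, Q* = 60.
Since 33 > 25, the floor is binding.
At P = 33: Qd = 210 - 6·33 = 12 and Qs = 5·33 - 65 = 100.
Quantity traded falls to 12. At Q = 12 the demand price is (210 - 12)/6 = 33 and the supply price is (65 + 12)/5 = 15.4.
Deadweight loss = ½ · (33 - 15.4) · (60 - 12) = ½ · 17.6 · 48 = 422.4.

422.4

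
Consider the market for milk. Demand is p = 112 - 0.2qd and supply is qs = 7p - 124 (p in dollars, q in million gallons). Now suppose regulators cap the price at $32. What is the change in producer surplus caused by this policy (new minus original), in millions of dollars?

Rearranging demand gives qd = 560 - 5p. Equilibrium: 560 - 5p = 7p - 124, so 684 = 12p and p* = 57, q* = 275.
Since 32 < 57, the ceiling is binding.
At p = 32: qd = 560 - 5·32 = 400 and qs = 7·32 - 124 = 100.
Producer surplus without the control is ½ · (57 - 124/7) · 275 = 75625/14.
With the ceiling, producers sell 100 units at 32, so PS = ½ · (32 - 124/7) · 100 = 5000/7.
Change in producer surplus = 5000/7 - 75625/14 = -4687.5.

-4687.5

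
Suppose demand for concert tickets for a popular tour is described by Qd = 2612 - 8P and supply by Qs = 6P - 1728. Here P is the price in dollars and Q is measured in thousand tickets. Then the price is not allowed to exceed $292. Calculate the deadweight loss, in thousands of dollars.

Equilibrium: 2612 - 8P = 6P - 1728, so 4340 = 14P and P* = 310, Q* = 132.
The ceiling of 292 is below the equilibrium price 310, so it binds.
At P = 292: Qd = 2612 - 8·292 = 276 and Qs = 6·292 - 1728 = 24.
Quantity traded falls to 24. At Q = 24 the demand price is (2612 - 24)/8 = 323.5 and the supply price is (1728 + 24)/6 = 292.
Deadweight loss = ½ · (323.5 - 292) · (132 - 24) = ½ · 31.5 · 108 = 1701.

1701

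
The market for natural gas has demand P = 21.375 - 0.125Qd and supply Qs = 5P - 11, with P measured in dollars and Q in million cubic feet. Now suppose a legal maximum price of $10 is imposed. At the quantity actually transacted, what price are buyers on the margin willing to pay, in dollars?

16.5

Rearranging demand gives Qd = 171 - 8P. Equilibrium: 171 - 8P = 5P - 11, so 182 = 13P and P* = 14, Q* = 59.
Because the ceiling (10) lies below the market-clearing price, it is binding.
At P = 10: Qd = 171 - 8·10 = 91 and Qs = 5·10 - 11 = 39.
Only 39 units reach the market. On the demand curve, the marginal buyer's willingness to pay at Q = 39 is (171 - 39)/8 = 16.5.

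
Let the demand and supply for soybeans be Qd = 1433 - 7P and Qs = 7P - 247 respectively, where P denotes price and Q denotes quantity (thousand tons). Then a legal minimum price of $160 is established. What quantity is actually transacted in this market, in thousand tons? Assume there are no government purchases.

313

Equilibrium: 1433 - 7P = 7P - 247, so 1680 = 14P and P* = 120, Q* = 593.
Because the floor (160) lies above the market-clearing price, it is binding.
At P = 160: Qd = 1433 - 7·160 = 313 and Qs = 7·160 - 247 = 873.
The quantity actually transacted is the short side, demand: 313.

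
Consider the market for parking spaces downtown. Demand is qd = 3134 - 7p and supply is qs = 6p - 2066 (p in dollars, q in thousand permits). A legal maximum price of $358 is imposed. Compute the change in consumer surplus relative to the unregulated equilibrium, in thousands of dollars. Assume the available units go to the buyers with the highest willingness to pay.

-1092

Equilibrium: 3134 - 7p = 6p - 2066, so 5200 = 13p and p* = 400, q* = 334.
Because the ceiling (358) lies below the market-clearing price, it is binding.
At p = 358: qd = 3134 - 7·358 = 628 and qs = 6·358 - 2066 = 82.
Consumer surplus without the control is ½ · (3134/7 - 400) · 334 = 55778/7.
With the ceiling, 82 units are sold at 358 (assume they go to the highest-value buyers). The demand price at q = 82 is 436, so CS = ½ · [(3134/7 - 358) + (436 - 358)] · 82 = 48134/7.
Change in consumer surplus = 48134/7 - 55778/7 = -1092.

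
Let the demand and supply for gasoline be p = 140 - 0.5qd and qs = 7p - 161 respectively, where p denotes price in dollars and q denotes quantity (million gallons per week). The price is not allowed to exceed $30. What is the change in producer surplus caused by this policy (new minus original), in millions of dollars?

-2194.5

Rearranging demand gives qd = 280 - 2p. Without the control the market clears where 280 - 2p = 7p - 161, i.e. p* = 49 and q* = 182.
Since 30 < 49, the ceiling is binding.
At p = 30: qd = 280 - 2·30 = 220 and qs = 7·30 - 161 = 49.
Producer surplus without the control is ½ · (49 - 23) · 182 = 2366.
With the ceiling, producers sell 49 units at 30, so PS = ½ · (30 - 23) · 49 = 171.5.
Change in producer surplus = 171.5 - 2366 = -2194.5.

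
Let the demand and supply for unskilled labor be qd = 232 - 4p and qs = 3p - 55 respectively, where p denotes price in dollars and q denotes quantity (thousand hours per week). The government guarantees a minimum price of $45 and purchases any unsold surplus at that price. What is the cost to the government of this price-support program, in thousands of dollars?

Setting quantity demanded equal to quantity supplied, 232 - 4p = 3p - 55, gives p* = 41 and q* = 68.
The floor of 45 is above the equilibrium price 41, so it binds.
At p = 45: qd = 232 - 4·45 = 52 and qs = 3·45 - 55 = 80.
Surplus = qs - qd = 28.
Government expenditure = surplus × support price = 28 × 45 = 1260.

1260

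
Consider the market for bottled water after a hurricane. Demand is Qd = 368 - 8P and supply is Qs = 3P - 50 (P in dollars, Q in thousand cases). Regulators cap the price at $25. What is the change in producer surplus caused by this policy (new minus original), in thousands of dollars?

Without the control the market clears where 368 - 8P = 3P - 50, i.e. P* = 38 and Q* = 64.
The ceiling of 25 is below the equilibrium price 38, so it binds.
At P = 25: Qd = 368 - 8·25 = 168 and Qs = 3·25 - 50 = 25.
Producer surplus without the control is ½ · (38 - 50/3) · 64 = 2048/3.
With the ceiling, producers sell 25 units at 25, so PS = ½ · (25 - 50/3) · 25 = 625/6.
Change in producer surplus = 625/6 - 2048/3 = -578.5.

-578.5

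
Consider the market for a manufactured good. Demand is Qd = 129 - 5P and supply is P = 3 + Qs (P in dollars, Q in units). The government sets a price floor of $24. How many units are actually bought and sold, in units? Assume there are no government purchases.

9

Rearranging supply gives Qs = P - 3. Equilibrium: 129 - 5P = P - 3, so 132 = 6P and P* = 22, Q* = 19.
The floor of 24 is above the equilibrium price 22, so it binds.
At P = 24: Qd = 129 - 5·24 = 9 and Qs = 24 - 3 = 21.
The quantity actually transacted is the short side, demand: 9.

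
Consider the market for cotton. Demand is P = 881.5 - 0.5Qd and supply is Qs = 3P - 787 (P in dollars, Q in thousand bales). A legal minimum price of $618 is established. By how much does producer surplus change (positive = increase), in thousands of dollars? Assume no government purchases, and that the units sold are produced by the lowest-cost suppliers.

49140

Rearranging demand gives Qd = 1763 - 2P. Equilibrium: 1763 - 2P = 3P - 787, so 2550 = 5P and P* = 510, Q* = 743.
Because the floor (618) lies above the market-clearing price, it is binding.
At P = 618: Qd = 1763 - 2·618 = 527 and Qs = 3·618 - 787 = 1067.
Producer surplus without the control is ½ · (510 - 787/3) · 743 = 552049/6.
With the floor, 527 units are sold at 618. The supply price at Q = 527 is 438, so PS = ½ · [(618 - 787/3) + (618 - 438)] · 527 = 846889/6.
Change in producer surplus = 846889/6 - 552049/6 = 49140.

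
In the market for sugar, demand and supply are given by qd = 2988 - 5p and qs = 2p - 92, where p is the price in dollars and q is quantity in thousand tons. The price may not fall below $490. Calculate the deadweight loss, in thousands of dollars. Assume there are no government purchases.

Without the control the market clears where 2988 - 5p = 2p - 92, i.e. p* = 440 and q* = 788.
Because the floor (490) lies above the market-clearing price, it is binding.
At p = 490: qd = 2988 - 5·490 = 538 and qs = 2·490 - 92 = 888.
Quantity traded falls to 538. At q = 538 the demand price is (2988 - 538)/5 = 490 and the supply price is (92 + 538)/2 = 315.
Deadweight loss = ½ · (490 - 315) · (788 - 538) = ½ · 175 · 250 = 21875.

21875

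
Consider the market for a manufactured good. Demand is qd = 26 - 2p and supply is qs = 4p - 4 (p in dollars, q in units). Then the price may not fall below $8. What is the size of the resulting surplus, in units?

Setting quantity demanded equal to quantity supplied, 26 - 2p = 4p - 4, gives p* = 5 and q* = 16.
The floor of 8 is above the equilibrium price 5, so it binds.
At p = 8: qd = 26 - 2·8 = 10 and qs = 4·8 - 4 = 28.
Surplus = qs - qd = 28 - 10 = 18.

18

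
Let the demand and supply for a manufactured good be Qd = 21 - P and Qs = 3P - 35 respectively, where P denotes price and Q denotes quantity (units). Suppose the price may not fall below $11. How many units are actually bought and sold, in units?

7

In a free market, 21 - P = 3P - 35 gives the equilibrium P* = 14, Q* = 7.
Since 11 is below P* = 14, the floor does not bind and the free-market outcome prevails.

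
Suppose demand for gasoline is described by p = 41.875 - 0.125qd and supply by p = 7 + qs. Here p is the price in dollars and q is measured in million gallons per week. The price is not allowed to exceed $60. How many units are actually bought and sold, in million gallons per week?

Rearranging demand gives qd = 335 - 8p; rearranging supply gives qs = p - 7. Setting quantity demanded equal to quantity supplied, 335 - 8p = p - 7, gives p* = 38 and q* = 31.
Since 60 is above p* = 38, the ceiling does not bind and the free-market outcome prevails.

31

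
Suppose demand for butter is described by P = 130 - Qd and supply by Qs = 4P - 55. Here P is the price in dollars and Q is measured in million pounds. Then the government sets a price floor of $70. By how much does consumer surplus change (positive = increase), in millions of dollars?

-2524.5

Rearranging demand gives Qd = 130 - P. Equilibrium: 130 - P = 4P - 55, so 185 = 5P and P* = 37, Q* = 93.
The floor of 70 is above the equilibrium price 37, so it binds.
At P = 70: Qd = 130 - 70 = 60 and Qs = 4·70 - 55 = 225.
Consumer surplus without the control is ½ · (130 - 37) · 93 = 4324.5.
With the floor, consumers buy 60 units at 70, so CS = ½ · (130 - 70) · 60 = 1800.
Change in consumer surplus = 1800 - 4324.5 = -2524.5.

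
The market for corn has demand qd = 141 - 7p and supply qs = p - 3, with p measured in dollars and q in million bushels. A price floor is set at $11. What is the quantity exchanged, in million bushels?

15

Without the control the market clears where 141 - 7p = p - 3, i.e. p* = 18 and q* = 15.
Since 11 is below p* = 18, the floor does not bind and the free-market outcome prevails.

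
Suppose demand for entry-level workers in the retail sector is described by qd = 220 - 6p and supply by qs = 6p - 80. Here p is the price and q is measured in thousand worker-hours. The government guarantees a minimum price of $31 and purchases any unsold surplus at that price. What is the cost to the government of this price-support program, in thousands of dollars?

Equilibrium: 220 - 6p = 6p - 80, so 300 = 12p and p* = 25, q* = 70.
The floor of 31 is above the equilibrium price 25, so it binds.
At p = 31: qd = 220 - 6·31 = 34 and qs = 6·31 - 80 = 106.
Surplus = qs - qd = 72.
Government expenditure = surplus × support price = 72 × 31 = 2232.

2232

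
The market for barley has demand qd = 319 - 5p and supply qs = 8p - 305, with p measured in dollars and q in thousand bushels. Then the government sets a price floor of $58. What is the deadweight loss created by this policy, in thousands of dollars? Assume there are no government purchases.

In a free market, 319 - 5p = 8p - 305 gives the equilibrium p* = 48, q* = 79.
Because the floor (58) lies above the market-clearing price, it is binding.
At p = 58: qd = 319 - 5·58 = 29 and qs = 8·58 - 305 = 159.
Quantity traded falls to 29. At q = 29 the demand price is (319 - 29)/5 = 58 and the supply price is (305 + 29)/8 = 41.75.
Deadweight loss = ½ · (58 - 41.75) · (79 - 29) = ½ · 16.25 · 50 = 406.25.

406.25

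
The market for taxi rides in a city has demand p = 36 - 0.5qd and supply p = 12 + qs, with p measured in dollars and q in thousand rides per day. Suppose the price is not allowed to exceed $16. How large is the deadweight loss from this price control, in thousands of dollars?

108

Rearranging demand gives qd = 72 - 2p; rearranging supply gives qs = p - 12. Equilibrium: 72 - 2p = p - 12, so 84 = 3p and p* = 28, q* = 16.
Because the ceiling (16) lies below the market-clearing price, it is binding.
At p = 16: qd = 72 - 2·16 = 40 and qs = 16 - 12 = 4.
Quantity traded falls to 4. At q = 4 the demand price is (72 - 4)/2 = 34 and the supply price is 12 + 4 = 16.
Deadweight loss = ½ · (34 - 16) · (16 - 4) = ½ · 18 · 12 = 108.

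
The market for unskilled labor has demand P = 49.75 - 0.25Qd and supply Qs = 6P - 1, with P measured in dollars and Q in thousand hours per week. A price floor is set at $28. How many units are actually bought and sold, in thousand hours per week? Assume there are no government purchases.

87

Rearranging demand gives Qd = 199 - 4P. Equilibrium: 199 - 4P = 6P - 1, so 200 = 10P and P* = 20, Q* = 119.
The floor of 28 is above the equilibrium price 20, so it binds.
At P = 28: Qd = 199 - 4·28 = 87 and Qs = 6·28 - 1 = 167.
The quantity actually transacted is the short side, demand: 87.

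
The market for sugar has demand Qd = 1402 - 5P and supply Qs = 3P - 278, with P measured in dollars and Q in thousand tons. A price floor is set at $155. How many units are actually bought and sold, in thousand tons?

Setting quantity demanded equal to quantity supplied, 1402 - 5P = 3P - 278, gives P* = 210 and Q* = 352.
Since 155 is below P* = 210, the floor does not bind and the free-market outcome prevails.

352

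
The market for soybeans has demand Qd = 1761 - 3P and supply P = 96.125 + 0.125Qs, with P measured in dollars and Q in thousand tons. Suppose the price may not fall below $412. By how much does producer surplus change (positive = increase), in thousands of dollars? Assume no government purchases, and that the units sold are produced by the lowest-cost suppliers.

76917.75

Rearranging supply gives Qs = 8P - 769. Equilibrium: 1761 - 3P = 8P - 769, so 2530 = 11P and P* = 230, Q* = 1071.
Since 412 > 230, the floor is binding.
At P = 412: Qd = 1761 - 3·412 = 525 and Qs = 8·412 - 769 = 2527.
Producer surplus without the control is ½ · (230 - 96.125) · 1071 = 71690.0625.
With the floor, 525 units are sold at 412. The supply price at Q = 525 is 161.75, so PS = ½ · [(412 - 96.125) + (412 - 161.75)] · 525 = 148607.8125.
Change in producer surplus = 148607.8125 - 71690.0625 = 76917.75.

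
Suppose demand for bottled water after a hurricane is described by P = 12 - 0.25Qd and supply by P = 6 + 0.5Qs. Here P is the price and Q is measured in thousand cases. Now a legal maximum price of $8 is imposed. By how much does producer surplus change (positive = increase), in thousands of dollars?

Rearranging demand gives Qd = 48 - 4P; rearranging supply gives Qs = 2P - 12. Setting quantity demanded equal to quantity supplied, 48 - 4P = 2P - 12, gives P* = 10 and Q* = 8.
Because the ceiling (8) lies below the market-clearing price, it is binding.
At P = 8: Qd = 48 - 4·8 = 16 and Qs = 2·8 - 12 = 4.
Producer surplus without the control is ½ · (10 - 6) · 8 = 16.
With the ceiling, producers sell 4 units at 8, so PS = ½ · (8 - 6) · 4 = 4.
Change in producer surplus = 4 - 16 = -12.

-12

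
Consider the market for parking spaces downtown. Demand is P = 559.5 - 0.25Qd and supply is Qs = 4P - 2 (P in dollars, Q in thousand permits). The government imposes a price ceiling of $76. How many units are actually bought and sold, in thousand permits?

302

Rearranging demand gives Qd = 2238 - 4P. Without the control the market clears where 2238 - 4P = 4P - 2, i.e. P* = 280 and Q* = 1118.
Since 76 < 280, the ceiling is binding.
At P = 76: Qd = 2238 - 4·76 = 1934 and Qs = 4·76 - 2 = 302.
The quantity actually transacted is the short side, supply: 302.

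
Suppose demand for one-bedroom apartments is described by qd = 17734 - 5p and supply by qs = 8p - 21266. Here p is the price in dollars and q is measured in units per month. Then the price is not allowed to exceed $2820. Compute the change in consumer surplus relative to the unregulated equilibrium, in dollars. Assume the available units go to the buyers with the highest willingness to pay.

Setting quantity demanded equal to quantity supplied, 17734 - 5p = 8p - 21266, gives p* = 3000 and q* = 2734.
Since 2820 < 3000, the ceiling is binding.
At p = 2820: qd = 17734 - 5·2820 = 3634 and qs = 8·2820 - 21266 = 1294.
Consumer surplus without the control is ½ · (3546.8 - 3000) · 2734 = 747475.6.
With the ceiling, 1294 units are sold at 2820 (assume they go to the highest-value buyers). The demand price at q = 1294 is 3288, so CS = ½ · [(3546.8 - 2820) + (3288 - 2820)] · 1294 = 773035.6.
Change in consumer surplus = 773035.6 - 747475.6 = 25560.

25560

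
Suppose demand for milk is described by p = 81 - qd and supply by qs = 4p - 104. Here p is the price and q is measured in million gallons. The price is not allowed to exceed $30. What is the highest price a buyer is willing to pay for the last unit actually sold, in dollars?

65

Rearranging demand gives qd = 81 - p. Equilibrium: 81 - p = 4p - 104, so 185 = 5p and p* = 37, q* = 44.
Because the ceiling (30) lies below the market-clearing price, it is binding.
At p = 30: qd = 81 - 30 = 51 and qs = 4·30 - 104 = 16.
Only 16 units reach the market. On the demand curve, the marginal buyer's willingness to pay at q = 16 is (81 - 16) = 65.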